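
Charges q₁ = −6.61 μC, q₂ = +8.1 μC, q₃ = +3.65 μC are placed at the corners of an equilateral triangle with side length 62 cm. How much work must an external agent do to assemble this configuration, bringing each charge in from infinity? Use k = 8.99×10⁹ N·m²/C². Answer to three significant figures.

The assembly work is the sum of pairwise potential energies, U = Σ_{i<j} kqᵢqⱼ/rᵢⱼ.
All three pair separations equal the side length, 0.620 m.
U = (-0.776) + (-0.350) + (0.429) = -0.697 J.

-0.697 J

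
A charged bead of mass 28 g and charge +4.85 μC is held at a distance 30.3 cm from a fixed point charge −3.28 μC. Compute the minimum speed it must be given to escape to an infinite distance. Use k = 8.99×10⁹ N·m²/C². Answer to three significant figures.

To just escape, total mechanical energy must reach zero at infinity: ½mv²_min + U = 0, so ½mv²_min = −U = |kQq|/r.
|U| = |kQq|/r = (8.99×10⁹ N·m²/C²)(3.28×10⁻⁶)(4.85×10⁻⁶)/(0.303) = 0.472 J.
v_min = √(2|U|/m) = √(2·0.472/0.0280) = 5.81 m/s.

5.81 m/s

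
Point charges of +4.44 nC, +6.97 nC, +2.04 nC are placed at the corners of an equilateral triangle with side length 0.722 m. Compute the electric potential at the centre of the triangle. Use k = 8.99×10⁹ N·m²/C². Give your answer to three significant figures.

290 V

Electric potential is a scalar, so the contributions from each charge add algebraically: V = Σ kqᵢ/rᵢ.
The distance from each vertex to the centroid is a/√3 = 0.417 m.
V = k[(4.44×10⁻⁹)/(0.417) + (6.97×10⁻⁹)/(0.417) + (2.04×10⁻⁹)/(0.417)] = 290 V.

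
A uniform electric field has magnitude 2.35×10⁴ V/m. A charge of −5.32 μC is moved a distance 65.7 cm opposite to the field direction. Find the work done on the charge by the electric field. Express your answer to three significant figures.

The potential change for a displacement 65.7 cm opposite to the field direction is ΔV = +Ed = 1.54×10⁴ V.
W_field = −qΔV = 0.0821 J.

0.0821 J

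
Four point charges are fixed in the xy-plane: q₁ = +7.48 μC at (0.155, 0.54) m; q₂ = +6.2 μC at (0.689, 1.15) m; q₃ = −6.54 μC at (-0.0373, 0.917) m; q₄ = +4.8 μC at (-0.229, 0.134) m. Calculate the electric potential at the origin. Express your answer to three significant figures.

2.60×10⁵ V

Electric potential is a scalar, so the contributions from each charge add algebraically: V = Σ kqᵢ/rᵢ.
Distances from the field point to each charge: r₁ = 0.562 m, r₂ = 1.34 m, r₃ = 0.918 m, r₄ = 0.265 m.
V = k[(7.48×10⁻⁶)/(0.562) + (6.20×10⁻⁶)/(1.34) + (-6.54×10⁻⁶)/(0.918) + (4.80×10⁻⁶)/(0.265)] = 2.60×10⁵ V.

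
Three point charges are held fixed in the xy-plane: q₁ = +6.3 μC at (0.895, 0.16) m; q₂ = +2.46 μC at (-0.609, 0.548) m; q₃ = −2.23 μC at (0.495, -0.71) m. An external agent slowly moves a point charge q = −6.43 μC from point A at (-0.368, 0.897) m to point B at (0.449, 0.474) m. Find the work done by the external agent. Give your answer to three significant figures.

-0.179 J

For quasistatic motion the external work equals the change in potential energy: W_ext = qΔV = q(V_B − V_A).
At A: distances to the source charges are 1.46 m, 0.424 m, 1.82 m; V_A = Σ kqᵢ/rᵢ = 7.99×10⁴ V.
At B: distances to the source charges are 0.545 m, 1.06 m, 1.18 m; V_B = Σ kqᵢ/rᵢ = 1.08×10⁵ V.
ΔV = V_B − V_A = 2.79×10⁴ V.
W_ext = qΔV = (-6.43×10⁻⁶ C)(2.79×10⁴ V) = -0.179 J.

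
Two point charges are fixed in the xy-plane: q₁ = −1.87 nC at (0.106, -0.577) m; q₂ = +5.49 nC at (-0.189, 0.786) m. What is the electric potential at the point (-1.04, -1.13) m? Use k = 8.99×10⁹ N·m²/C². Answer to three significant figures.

Electric potential is a scalar, so the contributions from each charge add algebraically: V = Σ kqᵢ/rᵢ.
Distances from the field point to each charge: r₁ = 1.27 m, r₂ = 2.10 m.
V = k[(-1.87×10⁻⁹)/(1.27) + (5.49×10⁻⁹)/(2.10)] = 10.3 V.

10.3 V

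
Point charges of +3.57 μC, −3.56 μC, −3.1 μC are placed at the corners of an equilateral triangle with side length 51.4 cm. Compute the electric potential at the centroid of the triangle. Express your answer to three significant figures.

The total potential is the scalar sum of each charge's contribution, V = Σ kqᵢ/rᵢ.
The distance from each vertex to the centroid is a/√3 = 0.297 m.
V = k[(3.57×10⁻⁶)/(0.297) + (-3.56×10⁻⁶)/(0.297) + (-3.10×10⁻⁶)/(0.297)] = -9.36×10⁴ V.

-9.36×10⁴ V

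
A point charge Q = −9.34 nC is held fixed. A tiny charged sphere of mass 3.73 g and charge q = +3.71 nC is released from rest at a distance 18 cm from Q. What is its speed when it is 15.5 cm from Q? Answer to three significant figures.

0.0122 m/s

Only the electrostatic force acts, so mechanical energy is conserved: ½mv² = U₁ − U₂ = kQq(1/r₁ − 1/r₂).
U₁ − U₂ = (8.99×10⁹ N·m²/C²)(-9.34×10⁻⁹ C)(3.71×10⁻⁹ C)(1/0.180 − 1/0.155) = 2.79×10⁻⁷ J.
v = √(2·2.79×10⁻⁷/3.73×10⁻³) = 0.0122 m/s.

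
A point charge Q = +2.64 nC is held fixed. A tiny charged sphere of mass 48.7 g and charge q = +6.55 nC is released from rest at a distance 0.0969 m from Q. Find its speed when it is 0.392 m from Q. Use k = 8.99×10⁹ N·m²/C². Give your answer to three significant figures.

Only the electrostatic force acts, so mechanical energy is conserved: ½mv² = U₁ − U₂ = kQq(1/r₁ − 1/r₂).
U₁ − U₂ = (8.99×10⁹ N·m²/C²)(2.64×10⁻⁹ C)(6.55×10⁻⁹ C)(1/0.0969 − 1/0.392) = 1.21×10⁻⁶ J.
v = √(2·1.21×10⁻⁶/0.0487) = 7.04×10⁻³ m/s.

7.04×10⁻³ m/s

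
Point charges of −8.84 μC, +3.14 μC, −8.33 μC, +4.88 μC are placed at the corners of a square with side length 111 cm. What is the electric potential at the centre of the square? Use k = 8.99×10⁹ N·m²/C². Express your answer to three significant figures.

The total potential is the scalar sum of each charge's contribution, V = Σ kqᵢ/rᵢ.
The distance from each corner to the centre is a√2/2 = 0.785 m.
V = k[(-8.84×10⁻⁶)/(0.785) + (3.14×10⁻⁶)/(0.785) + (-8.33×10⁻⁶)/(0.785) + (4.88×10⁻⁶)/(0.785)] = -1.05×10⁵ V.

-1.05×10⁵ V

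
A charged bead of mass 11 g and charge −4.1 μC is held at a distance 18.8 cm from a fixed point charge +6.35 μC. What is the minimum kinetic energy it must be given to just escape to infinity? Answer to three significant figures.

1.24 J

To just escape, total mechanical energy must reach zero at infinity: ½mv²_min + U = 0, so ½mv²_min = −U = |kQq|/r.
|U| = |kQq|/r = (8.99×10⁹ N·m²/C²)(6.35×10⁻⁶)(4.10×10⁻⁶)/(0.188) = 1.24 J.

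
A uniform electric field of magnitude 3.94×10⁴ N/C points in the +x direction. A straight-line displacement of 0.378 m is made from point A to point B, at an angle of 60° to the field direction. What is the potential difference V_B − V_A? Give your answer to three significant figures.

Only the component of displacement along E changes the potential: ΔV = −E·d·cosθ.
ΔV = −(3.94×10⁴ V/m)(0.378 m)cos60° = -7450 V.

-7450 V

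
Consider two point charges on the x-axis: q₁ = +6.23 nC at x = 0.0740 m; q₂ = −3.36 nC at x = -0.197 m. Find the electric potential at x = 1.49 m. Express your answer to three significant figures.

21.6 V

Electric potential is a scalar, so the contributions from each charge add algebraically: V = Σ kqᵢ/rᵢ.
Distances from the field point to each charge: r₁ = 1.42 m, r₂ = 1.69 m.
V = k[(6.23×10⁻⁹)/(1.42) + (-3.36×10⁻⁹)/(1.69)] = 21.6 V.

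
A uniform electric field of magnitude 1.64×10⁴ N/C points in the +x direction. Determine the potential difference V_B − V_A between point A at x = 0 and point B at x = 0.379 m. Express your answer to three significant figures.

In a uniform field, potential decreases in the direction of E: V_B − V_A = −E·Δx.
V_B − V_A = −(1.64×10⁴ V/m)(0.379 m) = -6220 V.

-6220 V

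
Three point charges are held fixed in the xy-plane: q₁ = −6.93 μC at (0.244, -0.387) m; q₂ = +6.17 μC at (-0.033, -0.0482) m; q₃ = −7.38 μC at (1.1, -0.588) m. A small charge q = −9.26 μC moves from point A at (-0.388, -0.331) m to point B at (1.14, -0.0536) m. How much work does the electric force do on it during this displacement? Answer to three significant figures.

The work done by the electric force is W_field = −ΔU = −q(V_B − V_A) = q(V_A − V_B).
At A: distances to the source charges are 0.634 m, 0.454 m, 1.51 m; V_A = Σ kqᵢ/rᵢ = -1.99×10⁴ V.
At B: distances to the source charges are 0.956 m, 1.17 m, 0.536 m; V_B = Σ kqᵢ/rᵢ = -1.42×10⁵ V.
ΔV = V_B − V_A = -1.22×10⁵ V.
W_field = −qΔV = −(-9.26×10⁻⁶ C)(-1.22×10⁵ V) = -1.13 J.

-1.13 J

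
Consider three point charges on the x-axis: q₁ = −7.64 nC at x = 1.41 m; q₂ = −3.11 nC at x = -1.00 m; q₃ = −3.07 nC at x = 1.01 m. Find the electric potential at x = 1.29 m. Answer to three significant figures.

The total potential is the scalar sum of each charge's contribution, V = Σ kqᵢ/rᵢ.
Distances from the field point to each charge: r₁ = 0.120 m, r₂ = 2.29 m, r₃ = 0.280 m.
V = k[(-7.64×10⁻⁹)/(0.120) + (-3.11×10⁻⁹)/(2.29) + (-3.07×10⁻⁹)/(0.280)] = -683 V.

-683 V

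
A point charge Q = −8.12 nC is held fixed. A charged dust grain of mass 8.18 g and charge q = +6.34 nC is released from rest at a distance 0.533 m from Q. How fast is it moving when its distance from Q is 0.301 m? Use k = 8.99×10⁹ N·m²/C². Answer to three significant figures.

Only the electrostatic force acts, so mechanical energy is conserved: ½mv² = U₁ − U₂ = kQq(1/r₁ − 1/r₂).
U₁ − U₂ = (8.99×10⁹ N·m²/C²)(-8.12×10⁻⁹ C)(6.34×10⁻⁹ C)(1/0.533 − 1/0.301) = 6.69×10⁻⁷ J.
v = √(2·6.69×10⁻⁷/8.18×10⁻³) = 0.0128 m/s.

0.0128 m/s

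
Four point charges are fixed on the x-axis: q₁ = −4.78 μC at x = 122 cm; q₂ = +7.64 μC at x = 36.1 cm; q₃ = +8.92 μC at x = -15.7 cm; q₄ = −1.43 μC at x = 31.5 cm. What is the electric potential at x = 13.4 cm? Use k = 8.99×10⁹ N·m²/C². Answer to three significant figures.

Electric potential is a scalar, so the contributions from each charge add algebraically: V = Σ kqᵢ/rᵢ.
Distances from the field point to each charge: r₁ = 1.09 m, r₂ = 0.227 m, r₃ = 0.291 m, r₄ = 0.181 m.
V = k[(-4.78×10⁻⁶)/(1.09) + (7.64×10⁻⁶)/(0.227) + (8.92×10⁻⁶)/(0.291) + (-1.43×10⁻⁶)/(0.181)] = 4.68×10⁵ V.

4.68×10⁵ V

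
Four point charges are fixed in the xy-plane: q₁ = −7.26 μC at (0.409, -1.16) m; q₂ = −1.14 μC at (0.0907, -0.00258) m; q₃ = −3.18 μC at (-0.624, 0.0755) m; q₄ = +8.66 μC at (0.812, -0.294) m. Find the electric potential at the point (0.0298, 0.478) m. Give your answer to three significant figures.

-2.64×10⁴ V

Electric potential is a scalar, so the contributions from each charge add algebraically: V = Σ kqᵢ/rᵢ.
Distances from the field point to each charge: r₁ = 1.68 m, r₂ = 0.484 m, r₃ = 0.768 m, r₄ = 1.10 m.
V = k[(-7.26×10⁻⁶)/(1.68) + (-1.14×10⁻⁶)/(0.484) + (-3.18×10⁻⁶)/(0.768) + (8.66×10⁻⁶)/(1.10)] = -2.64×10⁴ V.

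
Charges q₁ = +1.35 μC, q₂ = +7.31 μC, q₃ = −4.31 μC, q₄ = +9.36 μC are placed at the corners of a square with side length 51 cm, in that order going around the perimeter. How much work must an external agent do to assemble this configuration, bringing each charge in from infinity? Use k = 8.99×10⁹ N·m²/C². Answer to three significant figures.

The assembly work is the sum of pairwise potential energies, U = Σ_{i<j} kqᵢqⱼ/rᵢⱼ.
The four side pairs have separation 0.510 m and the two diagonal pairs 0.721 m.
Summing all 6 pair terms gives U = -0.0895 J.

-0.0895 J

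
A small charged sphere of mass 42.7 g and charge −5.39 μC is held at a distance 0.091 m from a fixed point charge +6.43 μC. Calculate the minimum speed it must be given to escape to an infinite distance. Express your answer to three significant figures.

12.7 m/s

To just escape, total mechanical energy must reach zero at infinity: ½mv²_min + U = 0, so ½mv²_min = −U = |kQq|/r.
|U| = |kQq|/r = (8.99×10⁹ N·m²/C²)(6.43×10⁻⁶)(5.39×10⁻⁶)/(0.0910) = 3.42 J.
v_min = √(2|U|/m) = √(2·3.42/0.0427) = 12.7 m/s.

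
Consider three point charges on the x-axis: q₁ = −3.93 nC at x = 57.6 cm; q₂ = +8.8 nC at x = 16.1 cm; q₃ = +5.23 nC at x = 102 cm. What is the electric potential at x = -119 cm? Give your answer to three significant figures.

The total potential is the scalar sum of each charge's contribution, V = Σ kqᵢ/rᵢ.
Distances from the field point to each charge: r₁ = 1.77 m, r₂ = 1.35 m, r₃ = 2.21 m.
V = k[(-3.93×10⁻⁹)/(1.77) + (8.80×10⁻⁹)/(1.35) + (5.23×10⁻⁹)/(2.21)] = 59.8 V.

59.8 V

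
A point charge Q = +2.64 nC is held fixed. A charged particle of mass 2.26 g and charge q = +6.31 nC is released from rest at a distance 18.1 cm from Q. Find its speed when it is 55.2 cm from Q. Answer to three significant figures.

0.0222 m/s

Only the electrostatic force acts, so mechanical energy is conserved: ½mv² = U₁ − U₂ = kQq(1/r₁ − 1/r₂).
U₁ − U₂ = (8.99×10⁹ N·m²/C²)(2.64×10⁻⁹ C)(6.31×10⁻⁹ C)(1/0.181 − 1/0.552) = 5.56×10⁻⁷ J.
v = √(2·5.56×10⁻⁷/2.26×10⁻³) = 0.0222 m/s.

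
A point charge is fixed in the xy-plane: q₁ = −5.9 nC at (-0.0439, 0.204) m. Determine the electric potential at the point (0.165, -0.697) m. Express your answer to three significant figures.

-57.3 V

The total potential is the scalar sum of each charge's contribution, V = Σ kqᵢ/rᵢ.
Distances from the field point to each charge: r₁ = 0.925 m.
V = k[(-5.90×10⁻⁹)/(0.925)] = -57.3 V.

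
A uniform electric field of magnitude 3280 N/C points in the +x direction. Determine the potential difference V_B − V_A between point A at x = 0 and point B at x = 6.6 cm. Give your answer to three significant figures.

-216 V

In a uniform field, potential decreases in the direction of E: V_B − V_A = −E·Δx.
V_B − V_A = −(3280 V/m)(0.0660 m) = -216 V.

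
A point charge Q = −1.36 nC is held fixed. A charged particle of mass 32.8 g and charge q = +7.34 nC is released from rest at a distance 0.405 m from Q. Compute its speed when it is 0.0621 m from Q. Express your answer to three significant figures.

Only the electrostatic force acts, so mechanical energy is conserved: ½mv² = U₁ − U₂ = kQq(1/r₁ − 1/r₂).
U₁ − U₂ = (8.99×10⁹ N·m²/C²)(-1.36×10⁻⁹ C)(7.34×10⁻⁹ C)(1/0.405 − 1/0.0621) = 1.22×10⁻⁶ J.
v = √(2·1.22×10⁻⁶/0.0328) = 8.64×10⁻³ m/s.

8.64×10⁻³ m/s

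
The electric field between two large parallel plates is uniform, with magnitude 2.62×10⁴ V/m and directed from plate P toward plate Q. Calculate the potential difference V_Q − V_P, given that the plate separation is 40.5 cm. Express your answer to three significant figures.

In a uniform field, potential decreases in the direction of E: ΔV = −E·d for a displacement d parallel to E.
Going from P to Q is a displacement of 40.5 cm along the field, so V_Q − V_P = −Ed = -1.06×10⁴ V.

-1.06×10⁴ V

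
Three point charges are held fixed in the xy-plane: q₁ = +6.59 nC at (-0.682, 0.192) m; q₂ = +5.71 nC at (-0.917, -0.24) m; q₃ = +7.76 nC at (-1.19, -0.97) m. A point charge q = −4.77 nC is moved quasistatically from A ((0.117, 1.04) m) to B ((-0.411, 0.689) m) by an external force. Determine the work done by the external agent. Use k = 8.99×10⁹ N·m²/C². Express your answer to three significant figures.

For quasistatic motion the external work equals the change in potential energy: W_ext = qΔV = q(V_B − V_A).
At A: distances to the source charges are 1.17 m, 1.65 m, 2.40 m; V_A = Σ kqᵢ/rᵢ = 111 V.
At B: distances to the source charges are 0.566 m, 1.06 m, 1.83 m; V_B = Σ kqᵢ/rᵢ = 191 V.
ΔV = V_B − V_A = 80.1 V.
W_ext = qΔV = (-4.77×10⁻⁹ C)(80.1 V) = -3.82×10⁻⁷ J.

-3.82×10⁻⁷ J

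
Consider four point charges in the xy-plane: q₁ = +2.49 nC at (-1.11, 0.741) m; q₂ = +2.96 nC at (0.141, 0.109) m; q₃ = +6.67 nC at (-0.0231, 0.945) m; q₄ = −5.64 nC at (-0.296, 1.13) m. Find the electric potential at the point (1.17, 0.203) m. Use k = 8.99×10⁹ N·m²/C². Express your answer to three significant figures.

Electric potential is a scalar, so the contributions from each charge add algebraically: V = Σ kqᵢ/rᵢ.
Distances from the field point to each charge: r₁ = 2.34 m, r₂ = 1.03 m, r₃ = 1.41 m, r₄ = 1.73 m.
V = k[(2.49×10⁻⁹)/(2.34) + (2.96×10⁻⁹)/(1.03) + (6.67×10⁻⁹)/(1.41) + (-5.64×10⁻⁹)/(1.73)] = 48.8 V.

48.8 V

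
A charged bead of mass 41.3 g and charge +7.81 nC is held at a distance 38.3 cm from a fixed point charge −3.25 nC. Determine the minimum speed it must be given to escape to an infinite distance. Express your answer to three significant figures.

5.37×10⁻³ m/s

To just escape, total mechanical energy must reach zero at infinity: ½mv²_min + U = 0, so ½mv²_min = −U = |kQq|/r.
|U| = |kQq|/r = (8.99×10⁹ N·m²/C²)(3.25×10⁻⁹)(7.81×10⁻⁹)/(0.383) = 5.96×10⁻⁷ J.
v_min = √(2|U|/m) = √(2·5.96×10⁻⁷/0.0413) = 5.37×10⁻³ m/s.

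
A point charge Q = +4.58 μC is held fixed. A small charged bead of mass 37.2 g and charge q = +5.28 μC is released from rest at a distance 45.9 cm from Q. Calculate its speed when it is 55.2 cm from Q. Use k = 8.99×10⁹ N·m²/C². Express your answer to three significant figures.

2.07 m/s

Only the electrostatic force acts, so mechanical energy is conserved: ½mv² = U₁ − U₂ = kQq(1/r₁ − 1/r₂).
U₁ − U₂ = (8.99×10⁹ N·m²/C²)(4.58×10⁻⁶ C)(5.28×10⁻⁶ C)(1/0.459 − 1/0.552) = 0.0798 J.
v = √(2·0.0798/0.0372) = 2.07 m/s.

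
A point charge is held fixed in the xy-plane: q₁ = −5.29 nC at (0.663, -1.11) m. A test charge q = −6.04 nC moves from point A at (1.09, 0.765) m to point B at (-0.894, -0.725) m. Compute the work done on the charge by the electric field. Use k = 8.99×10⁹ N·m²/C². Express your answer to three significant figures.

-2.97×10⁻⁸ J

The work done by the electric force is W_field = −ΔU = −q(V_B − V_A) = q(V_A − V_B).
At A: distance to the source charge is 1.92 m; V_A = kq₁/r = -24.7 V.
At B: distance to the source charge is 1.60 m; V_B = kq₁/r = -29.7 V.
ΔV = V_B − V_A = -4.92 V.
W_field = −qΔV = −(-6.04×10⁻⁹ C)(-4.92 V) = -2.97×10⁻⁸ J.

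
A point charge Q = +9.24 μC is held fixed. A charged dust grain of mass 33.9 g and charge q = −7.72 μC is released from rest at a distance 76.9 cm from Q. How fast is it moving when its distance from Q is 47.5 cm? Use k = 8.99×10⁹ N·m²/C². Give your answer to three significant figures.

Only the electrostatic force acts, so mechanical energy is conserved: ½mv² = U₁ − U₂ = kQq(1/r₁ − 1/r₂).
U₁ − U₂ = (8.99×10⁹ N·m²/C²)(9.24×10⁻⁶ C)(-7.72×10⁻⁶ C)(1/0.769 − 1/0.475) = 0.516 J.
v = √(2·0.516/0.0339) = 5.52 m/s.

5.52 m/s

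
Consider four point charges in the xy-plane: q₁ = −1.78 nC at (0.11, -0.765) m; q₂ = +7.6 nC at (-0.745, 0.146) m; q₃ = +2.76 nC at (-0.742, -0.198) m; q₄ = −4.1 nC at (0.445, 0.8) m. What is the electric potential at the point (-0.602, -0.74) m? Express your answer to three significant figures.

Electric potential is a scalar, so the contributions from each charge add algebraically: V = Σ kqᵢ/rᵢ.
Distances from the field point to each charge: r₁ = 0.712 m, r₂ = 0.897 m, r₃ = 0.560 m, r₄ = 1.86 m.
V = k[(-1.78×10⁻⁹)/(0.712) + (7.60×10⁻⁹)/(0.897) + (2.76×10⁻⁹)/(0.560) + (-4.10×10⁻⁹)/(1.86)] = 78.2 V.

78.2 V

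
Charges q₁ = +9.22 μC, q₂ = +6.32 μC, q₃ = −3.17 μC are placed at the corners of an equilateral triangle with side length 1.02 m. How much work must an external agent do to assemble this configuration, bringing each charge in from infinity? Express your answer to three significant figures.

0.0794 J

The assembly work is the sum of pairwise potential energies, U = Σ_{i<j} kqᵢqⱼ/rᵢⱼ.
All three pair separations equal the side length, 1.02 m.
U = (0.514) + (-0.258) + (-0.177) = 0.0794 J.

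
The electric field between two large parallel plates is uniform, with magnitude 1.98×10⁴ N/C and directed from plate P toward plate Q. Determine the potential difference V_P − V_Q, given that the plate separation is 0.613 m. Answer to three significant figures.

1.21×10⁴ V

In a uniform field, potential decreases in the direction of E: ΔV = −E·d for a displacement d parallel to E.
Going from Q to P is a displacement of 0.613 m opposite to the field, so V_P − V_Q = +Ed = 1.21×10⁴ V.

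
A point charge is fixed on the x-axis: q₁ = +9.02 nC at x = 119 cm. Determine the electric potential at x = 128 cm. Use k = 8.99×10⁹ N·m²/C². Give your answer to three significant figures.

The total potential is the scalar sum of each charge's contribution, V = Σ kqᵢ/rᵢ.
V = k[(9.02×10⁻⁹)/(0.0900)] = 901 V.

901 V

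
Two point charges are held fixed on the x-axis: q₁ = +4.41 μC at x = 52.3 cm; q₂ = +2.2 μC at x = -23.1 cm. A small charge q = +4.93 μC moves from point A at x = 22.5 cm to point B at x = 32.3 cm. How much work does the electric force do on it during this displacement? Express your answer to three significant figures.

The work done by the electric force is W_field = −ΔU = −q(V_B − V_A) = q(V_A − V_B).
At A: distances to the source charges are 0.298 m, 0.456 m; V_A = Σ kqᵢ/rᵢ = 1.76×10⁵ V.
At B: distances to the source charges are 0.200 m, 0.554 m; V_B = Σ kqᵢ/rᵢ = 2.34×10⁵ V.
ΔV = V_B − V_A = 5.75×10⁴ V.
W_field = −qΔV = −(4.93×10⁻⁶ C)(5.75×10⁴ V) = -0.284 J.

-0.284 J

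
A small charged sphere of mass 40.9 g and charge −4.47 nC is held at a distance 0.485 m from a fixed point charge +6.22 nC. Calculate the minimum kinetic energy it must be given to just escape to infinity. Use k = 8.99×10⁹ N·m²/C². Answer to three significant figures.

5.15×10⁻⁷ J

To just escape, total mechanical energy must reach zero at infinity: ½mv²_min + U = 0, so ½mv²_min = −U = |kQq|/r.
|U| = |kQq|/r = (8.99×10⁹ N·m²/C²)(6.22×10⁻⁹)(4.47×10⁻⁹)/(0.485) = 5.15×10⁻⁷ J.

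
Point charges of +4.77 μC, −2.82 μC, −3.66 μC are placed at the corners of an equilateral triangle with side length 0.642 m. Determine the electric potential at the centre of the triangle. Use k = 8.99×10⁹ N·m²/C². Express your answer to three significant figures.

Electric potential is a scalar, so the contributions from each charge add algebraically: V = Σ kqᵢ/rᵢ.
The distance from each vertex to the centroid is a/√3 = 0.371 m.
V = k[(4.77×10⁻⁶)/(0.371) + (-2.82×10⁻⁶)/(0.371) + (-3.66×10⁻⁶)/(0.371)] = -4.15×10⁴ V.

-4.15×10⁴ V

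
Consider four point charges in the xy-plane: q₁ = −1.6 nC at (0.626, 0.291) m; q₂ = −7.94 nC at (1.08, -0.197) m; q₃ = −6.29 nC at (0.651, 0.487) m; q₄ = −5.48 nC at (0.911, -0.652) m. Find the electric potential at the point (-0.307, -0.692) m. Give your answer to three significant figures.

-137 V

Electric potential is a scalar, so the contributions from each charge add algebraically: V = Σ kqᵢ/rᵢ.
Distances from the field point to each charge: r₁ = 1.36 m, r₂ = 1.47 m, r₃ = 1.52 m, r₄ = 1.22 m.
V = k[(-1.60×10⁻⁹)/(1.36) + (-7.94×10⁻⁹)/(1.47) + (-6.29×10⁻⁹)/(1.52) + (-5.48×10⁻⁹)/(1.22)] = -137 V.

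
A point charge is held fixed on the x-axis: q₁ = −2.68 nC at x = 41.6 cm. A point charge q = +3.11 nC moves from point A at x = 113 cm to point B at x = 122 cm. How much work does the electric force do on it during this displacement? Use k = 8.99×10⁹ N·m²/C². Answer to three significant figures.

The work done by the electric force is W_field = −ΔU = −q(V_B − V_A) = q(V_A − V_B).
At A: distance to the source charge is 0.714 m; V_A = kq₁/r = -33.7 V.
At B: distance to the source charge is 0.804 m; V_B = kq₁/r = -30.0 V.
ΔV = V_B − V_A = 3.78 V.
W_field = −qΔV = −(3.11×10⁻⁹ C)(3.78 V) = -1.17×10⁻⁸ J.

-1.17×10⁻⁸ J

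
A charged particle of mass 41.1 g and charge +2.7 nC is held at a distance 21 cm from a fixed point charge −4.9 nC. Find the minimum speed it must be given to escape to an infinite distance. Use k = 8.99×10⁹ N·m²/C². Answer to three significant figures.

5.25×10⁻³ m/s

To just escape, total mechanical energy must reach zero at infinity: ½mv²_min + U = 0, so ½mv²_min = −U = |kQq|/r.
|U| = |kQq|/r = (8.99×10⁹ N·m²/C²)(4.90×10⁻⁹)(2.70×10⁻⁹)/(0.210) = 5.66×10⁻⁷ J.
v_min = √(2|U|/m) = √(2·5.66×10⁻⁷/0.0411) = 5.25×10⁻³ m/s.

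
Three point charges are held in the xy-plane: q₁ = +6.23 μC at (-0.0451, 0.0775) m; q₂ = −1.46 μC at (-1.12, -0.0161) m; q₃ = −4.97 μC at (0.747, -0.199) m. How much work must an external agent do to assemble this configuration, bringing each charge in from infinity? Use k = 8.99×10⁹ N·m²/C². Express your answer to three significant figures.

-0.373 J

The assembly work is the sum of pairwise potential energies, U = Σ_{i<j} kqᵢqⱼ/rᵢⱼ.
Pair separations: r₁₂ = 1.08 m, r₁₃ = 0.839 m, r₂₃ = 1.88 m.
U = (-0.0758) + (-0.332) + (0.0348) = -0.373 J.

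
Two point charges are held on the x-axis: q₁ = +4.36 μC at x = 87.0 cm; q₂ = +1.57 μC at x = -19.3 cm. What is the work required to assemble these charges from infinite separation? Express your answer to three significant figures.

The work to assemble the configuration equals its total potential energy, U = Σ kqᵢqⱼ/rᵢⱼ over all pairs.
Pair separations: r₁₂ = 1.06 m.
U = (0.0579) = 0.0579 J.

0.0579 J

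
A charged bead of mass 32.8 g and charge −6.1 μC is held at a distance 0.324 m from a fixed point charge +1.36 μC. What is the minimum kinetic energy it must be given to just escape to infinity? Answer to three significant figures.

To just escape, total mechanical energy must reach zero at infinity: ½mv²_min + U = 0, so ½mv²_min = −U = |kQq|/r.
|U| = |kQq|/r = (8.99×10⁹ N·m²/C²)(1.36×10⁻⁶)(6.10×10⁻⁶)/(0.324) = 0.230 J.

0.230 J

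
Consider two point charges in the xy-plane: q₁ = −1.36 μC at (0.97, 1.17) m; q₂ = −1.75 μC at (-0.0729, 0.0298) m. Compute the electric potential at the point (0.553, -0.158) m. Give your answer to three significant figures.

The total potential is the scalar sum of each charge's contribution, V = Σ kqᵢ/rᵢ.
Distances from the field point to each charge: r₁ = 1.39 m, r₂ = 0.653 m.
V = k[(-1.36×10⁻⁶)/(1.39) + (-1.75×10⁻⁶)/(0.653)] = -3.29×10⁴ V.

-3.29×10⁴ V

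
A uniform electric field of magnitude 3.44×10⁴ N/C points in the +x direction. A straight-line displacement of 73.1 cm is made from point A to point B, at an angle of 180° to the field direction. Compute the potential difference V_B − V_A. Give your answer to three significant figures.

2.51×10⁴ V

Only the component of displacement along E changes the potential: ΔV = −E·d·cosθ.
ΔV = −(3.44×10⁴ V/m)(0.731 m)cos180° = 2.51×10⁴ V.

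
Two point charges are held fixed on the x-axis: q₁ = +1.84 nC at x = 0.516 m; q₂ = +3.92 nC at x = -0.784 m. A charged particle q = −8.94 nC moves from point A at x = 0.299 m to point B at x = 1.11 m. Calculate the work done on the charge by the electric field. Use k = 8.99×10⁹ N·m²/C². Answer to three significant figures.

-5.57×10⁻⁷ J

The work done by the electric force is W_field = −ΔU = −q(V_B − V_A) = q(V_A − V_B).
At A: distances to the source charges are 0.217 m, 1.08 m; V_A = Σ kqᵢ/rᵢ = 109 V.
At B: distances to the source charges are 0.594 m, 1.89 m; V_B = Σ kqᵢ/rᵢ = 46.5 V.
ΔV = V_B − V_A = -62.3 V.
W_field = −qΔV = −(-8.94×10⁻⁹ C)(-62.3 V) = -5.57×10⁻⁷ J.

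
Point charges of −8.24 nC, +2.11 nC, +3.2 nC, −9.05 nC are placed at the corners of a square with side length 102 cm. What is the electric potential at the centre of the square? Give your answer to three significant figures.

-149 V

Electric potential is a scalar, so the contributions from each charge add algebraically: V = Σ kqᵢ/rᵢ.
The distance from each corner to the centre is a√2/2 = 0.721 m.
V = k[(-8.24×10⁻⁹)/(0.721) + (2.11×10⁻⁹)/(0.721) + (3.20×10⁻⁹)/(0.721) + (-9.05×10⁻⁹)/(0.721)] = -149 V.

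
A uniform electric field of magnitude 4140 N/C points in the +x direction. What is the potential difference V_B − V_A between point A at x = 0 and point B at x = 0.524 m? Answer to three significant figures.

In a uniform field, potential decreases in the direction of E: V_B − V_A = −E·Δx.
V_B − V_A = −(4140 V/m)(0.524 m) = -2170 V.

-2170 V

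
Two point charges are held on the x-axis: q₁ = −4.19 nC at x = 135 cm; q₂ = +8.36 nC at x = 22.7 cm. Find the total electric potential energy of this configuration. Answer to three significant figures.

-2.80×10⁻⁷ J

The work to assemble the configuration equals its total potential energy, U = Σ kqᵢqⱼ/rᵢⱼ over all pairs.
Pair separations: r₁₂ = 1.12 m.
U = (-2.80×10⁻⁷) = -2.80×10⁻⁷ J.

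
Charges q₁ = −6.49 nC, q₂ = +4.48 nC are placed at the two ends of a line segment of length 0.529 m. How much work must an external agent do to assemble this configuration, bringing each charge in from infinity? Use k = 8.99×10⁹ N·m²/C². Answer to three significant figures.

-4.94×10⁻⁷ J

The work to assemble the configuration equals its total potential energy, U = Σ kqᵢqⱼ/rᵢⱼ over all pairs.
The separation is r = 0.529 m.
U = (-4.94×10⁻⁷) = -4.94×10⁻⁷ J.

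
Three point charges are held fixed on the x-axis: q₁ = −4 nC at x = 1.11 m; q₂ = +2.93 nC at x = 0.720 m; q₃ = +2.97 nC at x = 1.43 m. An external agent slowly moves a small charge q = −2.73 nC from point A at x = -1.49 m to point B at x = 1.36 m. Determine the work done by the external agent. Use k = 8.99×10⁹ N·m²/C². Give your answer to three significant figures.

-7.41×10⁻⁷ J

For quasistatic motion the external work equals the change in potential energy: W_ext = qΔV = q(V_B − V_A).
At A: distances to the source charges are 2.60 m, 2.21 m, 2.92 m; V_A = Σ kqᵢ/rᵢ = 7.23 V.
At B: distances to the source charges are 0.250 m, 0.640 m, 0.0700 m; V_B = Σ kqᵢ/rᵢ = 279 V.
ΔV = V_B − V_A = 272 V.
W_ext = qΔV = (-2.73×10⁻⁹ C)(272 V) = -7.41×10⁻⁷ J.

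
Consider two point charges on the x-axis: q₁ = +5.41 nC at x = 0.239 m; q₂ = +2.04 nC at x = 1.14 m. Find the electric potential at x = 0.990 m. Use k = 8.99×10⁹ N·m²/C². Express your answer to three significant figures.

The total potential is the scalar sum of each charge's contribution, V = Σ kqᵢ/rᵢ.
Distances from the field point to each charge: r₁ = 0.751 m, r₂ = 0.150 m.
V = k[(5.41×10⁻⁹)/(0.751) + (2.04×10⁻⁹)/(0.150)] = 187 V.

187 V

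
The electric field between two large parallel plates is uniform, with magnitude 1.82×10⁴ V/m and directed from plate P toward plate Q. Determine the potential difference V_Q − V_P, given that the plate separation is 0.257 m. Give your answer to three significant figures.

In a uniform field, potential decreases in the direction of E: ΔV = −E·d for a displacement d parallel to E.
Going from P to Q is a displacement of 0.257 m along the field, so V_Q − V_P = −Ed = -4680 V.

-4680 V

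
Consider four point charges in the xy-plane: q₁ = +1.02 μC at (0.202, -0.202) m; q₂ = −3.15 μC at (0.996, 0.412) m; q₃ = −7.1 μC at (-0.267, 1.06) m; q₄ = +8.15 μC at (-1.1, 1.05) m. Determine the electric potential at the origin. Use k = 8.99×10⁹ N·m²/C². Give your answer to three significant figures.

The total potential is the scalar sum of each charge's contribution, V = Σ kqᵢ/rᵢ.
Distances from the field point to each charge: r₁ = 0.286 m, r₂ = 1.08 m, r₃ = 1.09 m, r₄ = 1.52 m.
V = k[(1.02×10⁻⁶)/(0.286) + (-3.15×10⁻⁶)/(1.08) + (-7.10×10⁻⁶)/(1.09) + (8.15×10⁻⁶)/(1.52)] = -4390 V.

-4390 V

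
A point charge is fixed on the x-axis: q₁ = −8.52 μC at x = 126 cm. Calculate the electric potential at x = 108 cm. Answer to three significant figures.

-4.26×10⁵ V

The total potential is the scalar sum of each charge's contribution, V = Σ kqᵢ/rᵢ.
V = k[(-8.52×10⁻⁶)/(0.180)] = -4.26×10⁵ V.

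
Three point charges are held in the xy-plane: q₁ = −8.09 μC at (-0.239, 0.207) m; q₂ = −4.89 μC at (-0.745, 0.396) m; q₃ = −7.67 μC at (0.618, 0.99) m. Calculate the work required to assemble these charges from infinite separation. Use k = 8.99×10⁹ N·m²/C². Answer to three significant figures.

1.37 J

The assembly work is the sum of pairwise potential energies, U = Σ_{i<j} kqᵢqⱼ/rᵢⱼ.
Pair separations: r₁₂ = 0.540 m, r₁₃ = 1.16 m, r₂₃ = 1.49 m.
U = (0.658) + (0.481) + (0.227) = 1.37 J.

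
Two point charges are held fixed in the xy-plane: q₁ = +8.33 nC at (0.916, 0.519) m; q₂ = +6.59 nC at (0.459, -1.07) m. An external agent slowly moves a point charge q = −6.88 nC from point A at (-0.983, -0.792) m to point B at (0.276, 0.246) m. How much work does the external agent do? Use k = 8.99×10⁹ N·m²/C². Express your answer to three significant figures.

For quasistatic motion the external work equals the change in potential energy: W_ext = qΔV = q(V_B − V_A).
At A: distances to the source charges are 2.31 m, 1.47 m; V_A = Σ kqᵢ/rᵢ = 72.8 V.
At B: distances to the source charges are 0.696 m, 1.33 m; V_B = Σ kqᵢ/rᵢ = 152 V.
ΔV = V_B − V_A = 79.4 V.
W_ext = qΔV = (-6.88×10⁻⁹ C)(79.4 V) = -5.46×10⁻⁷ J.

-5.46×10⁻⁷ J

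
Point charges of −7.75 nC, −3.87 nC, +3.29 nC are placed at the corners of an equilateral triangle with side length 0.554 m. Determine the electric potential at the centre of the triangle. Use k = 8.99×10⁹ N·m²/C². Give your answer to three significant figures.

-234 V

The total potential is the scalar sum of each charge's contribution, V = Σ kqᵢ/rᵢ.
The distance from each vertex to the centroid is a/√3 = 0.320 m.
V = k[(-7.75×10⁻⁹)/(0.320) + (-3.87×10⁻⁹)/(0.320) + (3.29×10⁻⁹)/(0.320)] = -234 V.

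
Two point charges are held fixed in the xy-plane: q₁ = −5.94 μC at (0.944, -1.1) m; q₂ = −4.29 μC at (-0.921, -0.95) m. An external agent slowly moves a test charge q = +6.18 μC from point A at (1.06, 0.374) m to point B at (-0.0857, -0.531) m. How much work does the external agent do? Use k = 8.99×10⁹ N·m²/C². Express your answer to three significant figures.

For quasistatic motion the external work equals the change in potential energy: W_ext = qΔV = q(V_B − V_A).
At A: distances to the source charges are 1.48 m, 2.38 m; V_A = Σ kqᵢ/rᵢ = -5.23×10⁴ V.
At B: distances to the source charges are 1.18 m, 0.934 m; V_B = Σ kqᵢ/rᵢ = -8.67×10⁴ V.
ΔV = V_B − V_A = -3.44×10⁴ V.
W_ext = qΔV = (6.18×10⁻⁶ C)(-3.44×10⁴ V) = -0.212 J.

-0.212 J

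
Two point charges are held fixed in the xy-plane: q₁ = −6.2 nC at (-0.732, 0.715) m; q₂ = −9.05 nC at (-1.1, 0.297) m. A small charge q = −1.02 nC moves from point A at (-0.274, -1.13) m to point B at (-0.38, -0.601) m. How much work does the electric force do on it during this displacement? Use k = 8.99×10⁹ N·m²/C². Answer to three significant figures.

The work done by the electric force is W_field = −ΔU = −q(V_B − V_A) = q(V_A − V_B).
At A: distances to the source charges are 1.90 m, 1.65 m; V_A = Σ kqᵢ/rᵢ = -78.7 V.
At B: distances to the source charges are 1.36 m, 1.15 m; V_B = Σ kqᵢ/rᵢ = -112 V.
ΔV = V_B − V_A = -32.9 V.
W_field = −qΔV = −(-1.02×10⁻⁹ C)(-32.9 V) = -3.36×10⁻⁸ J.

-3.36×10⁻⁸ J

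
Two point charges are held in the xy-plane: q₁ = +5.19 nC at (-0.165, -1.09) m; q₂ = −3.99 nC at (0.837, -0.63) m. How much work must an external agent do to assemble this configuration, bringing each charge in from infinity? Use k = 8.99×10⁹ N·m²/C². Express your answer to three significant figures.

The work to assemble the configuration equals its total potential energy, U = Σ kqᵢqⱼ/rᵢⱼ over all pairs.
Pair separations: r₁₂ = 1.10 m.
U = (-1.69×10⁻⁷) = -1.69×10⁻⁷ J.

-1.69×10⁻⁷ J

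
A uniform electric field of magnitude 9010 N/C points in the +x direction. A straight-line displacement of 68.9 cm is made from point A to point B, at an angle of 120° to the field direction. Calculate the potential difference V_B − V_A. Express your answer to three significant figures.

3100 V

Only the component of displacement along E changes the potential: ΔV = −E·d·cosθ.
ΔV = −(9010 V/m)(0.689 m)cos120° = 3100 V.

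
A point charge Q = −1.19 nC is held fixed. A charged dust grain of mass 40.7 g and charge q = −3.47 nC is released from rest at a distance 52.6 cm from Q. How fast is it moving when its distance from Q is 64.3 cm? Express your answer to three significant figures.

7.94×10⁻⁴ m/s

Only the electrostatic force acts, so mechanical energy is conserved: ½mv² = U₁ − U₂ = kQq(1/r₁ − 1/r₂).
U₁ − U₂ = (8.99×10⁹ N·m²/C²)(-1.19×10⁻⁹ C)(-3.47×10⁻⁹ C)(1/0.526 − 1/0.643) = 1.28×10⁻⁸ J.
v = √(2·1.28×10⁻⁸/0.0407) = 7.94×10⁻⁴ m/s.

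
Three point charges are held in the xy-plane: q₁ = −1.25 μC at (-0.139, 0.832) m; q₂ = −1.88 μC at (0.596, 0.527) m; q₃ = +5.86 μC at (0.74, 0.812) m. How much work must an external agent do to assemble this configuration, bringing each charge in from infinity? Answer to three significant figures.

The work to assemble the configuration equals its total potential energy, U = Σ kqᵢqⱼ/rᵢⱼ over all pairs.
Pair separations: r₁₂ = 0.796 m, r₁₃ = 0.879 m, r₂₃ = 0.319 m.
U = (0.0265) + (-0.0749) + (-0.310) = -0.359 J.

-0.359 J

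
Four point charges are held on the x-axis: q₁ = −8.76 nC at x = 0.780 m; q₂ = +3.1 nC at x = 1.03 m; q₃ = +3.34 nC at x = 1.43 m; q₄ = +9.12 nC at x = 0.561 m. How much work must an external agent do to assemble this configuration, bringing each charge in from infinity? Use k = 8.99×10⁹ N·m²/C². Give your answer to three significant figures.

-3.57×10⁻⁶ J

The assembly work is the sum of pairwise potential energies, U = Σ_{i<j} kqᵢqⱼ/rᵢⱼ.
Pair separations: r₁₂ = 0.250 m, r₁₃ = 0.650 m, r₁₄ = 0.219 m, r₂₃ = 0.400 m, r₂₄ = 0.469 m, r₃₄ = 0.869 m.
Summing all 6 pair terms gives U = -3.57×10⁻⁶ J.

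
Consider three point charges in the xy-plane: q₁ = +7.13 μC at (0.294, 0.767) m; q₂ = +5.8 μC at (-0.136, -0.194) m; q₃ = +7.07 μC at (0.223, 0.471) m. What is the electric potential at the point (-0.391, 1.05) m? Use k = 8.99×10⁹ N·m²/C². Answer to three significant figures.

2.03×10⁵ V

Electric potential is a scalar, so the contributions from each charge add algebraically: V = Σ kqᵢ/rᵢ.
Distances from the field point to each charge: r₁ = 0.741 m, r₂ = 1.27 m, r₃ = 0.844 m.
V = k[(7.13×10⁻⁶)/(0.741) + (5.80×10⁻⁶)/(1.27) + (7.07×10⁻⁶)/(0.844)] = 2.03×10⁵ V.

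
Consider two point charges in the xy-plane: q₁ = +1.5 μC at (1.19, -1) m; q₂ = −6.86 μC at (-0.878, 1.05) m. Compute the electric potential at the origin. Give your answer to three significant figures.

Electric potential is a scalar, so the contributions from each charge add algebraically: V = Σ kqᵢ/rᵢ.
Distances from the field point to each charge: r₁ = 1.55 m, r₂ = 1.37 m.
V = k[(1.50×10⁻⁶)/(1.55) + (-6.86×10⁻⁶)/(1.37)] = -3.64×10⁴ V.

-3.64×10⁴ V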